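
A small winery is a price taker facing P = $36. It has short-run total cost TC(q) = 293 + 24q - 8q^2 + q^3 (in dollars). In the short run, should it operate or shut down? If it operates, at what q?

Produce at q = 6

From TC, MC = TC'(q) = 24 - 16q + 3q^2 and AVC = VC/q = 24 - 8q + q^2.
AVC is minimized where dAVC/dq = -8 + 2q = 0, at q = 4; min AVC = 24 - 8·4 + 4^2 = $8.
P = $36 exceeds min AVC = $8, so the firm stays open.
Solving P = MC: -12 - 16q + 3q^2 = 0 ⇒ q = -2/3 or 6. On the upward-sloping branch, q* = 6.
Check: AVC at q = 6 is $12 ≤ P, so revenue covers variable cost.
Profit = P·q − TC = 36·6 − 365 = -$149, a loss, but smaller than the $293 fixed cost the firm would lose by shutting down.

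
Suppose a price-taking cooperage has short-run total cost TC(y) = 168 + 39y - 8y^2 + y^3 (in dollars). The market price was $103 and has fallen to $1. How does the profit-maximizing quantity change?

Output falls from 8 to 0 (the firm shuts down)

AVC = 39 - 8y + y^2, minimized at y = 4 where min AVC = $23. MC = 39 - 16y + 3y^2.
At P = $103 ≥ min AVC, set P = MC on the rising branch: y = 8.
At P = $1 < min AVC = $23, price no longer covers variable cost at any output, so the firm shuts down: y = 0.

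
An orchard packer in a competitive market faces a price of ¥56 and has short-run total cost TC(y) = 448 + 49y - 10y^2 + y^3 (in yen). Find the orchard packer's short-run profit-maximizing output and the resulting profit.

AVC = 49 - 10y + y^2 has its minimum ¥24 at y = 5; price ¥56 clears that bar, so the firm operates.
MC = 49 - 20y + 3y^2. Setting P = MC and taking the root on the rising branch gives y* = 7.
TR = 56·7 = 392. TC = 448 + 196 = 644. Profit = 392 − 644 = -¥252.
By producing, the firm covers all variable cost plus ¥196 of fixed cost; shutting down would lose the full ¥448.

Profit = -¥252 at y = 7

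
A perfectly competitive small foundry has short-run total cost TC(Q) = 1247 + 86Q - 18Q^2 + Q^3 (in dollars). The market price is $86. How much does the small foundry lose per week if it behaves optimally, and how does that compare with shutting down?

AVC = 86 - 18Q + Q^2 has its minimum $5 at Q = 9; price $86 clears that bar, so the firm operates.
MC = 86 - 36Q + 3Q^2. Setting P = MC and taking the root on the rising branch gives Q* = 12.
TR = 86·12 = 1032. TC = 1247 + 168 = 1415. Profit = 1032 − 1415 = -$383.
Shutting down would mean losing the fixed cost of $1247, so operating at a loss of $383 is better by $864.

Profit = -$383 at Q = 12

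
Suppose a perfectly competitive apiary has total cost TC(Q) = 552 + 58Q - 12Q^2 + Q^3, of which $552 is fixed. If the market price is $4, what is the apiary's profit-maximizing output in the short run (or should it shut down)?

From TC, MC = TC'(Q) = 58 - 24Q + 3Q^2 and AVC = VC/Q = 58 - 12Q + Q^2.
The AVC parabola has its vertex at Q = 12/2 = 6, where AVC = 58 - 12·6 + 6^2 = $22.
Since P = $4 < min AVC = $22, price fails to cover variable cost at any output.
The firm minimizes its loss by shutting down and losing only its fixed cost of $552.

Shut down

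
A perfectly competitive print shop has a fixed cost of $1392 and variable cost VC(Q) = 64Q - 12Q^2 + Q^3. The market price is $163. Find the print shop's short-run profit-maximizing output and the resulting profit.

AVC = 64 - 12Q + Q^2 has its minimum $28 at Q = 6; price $163 clears that bar, so the firm operates.
With MC = 64 - 24Q + 3Q^2, P = MC on the upward-sloping part at Q* = 11.
TR = 163·11 = 1793. TC = 1392 + 583 = 1975. Profit = 1793 − 1975 = -$182.
That loss of $182 beats the $1392 the firm would lose by shutting down; producing recovers $1210 of fixed cost.

Profit = -$182 at Q = 11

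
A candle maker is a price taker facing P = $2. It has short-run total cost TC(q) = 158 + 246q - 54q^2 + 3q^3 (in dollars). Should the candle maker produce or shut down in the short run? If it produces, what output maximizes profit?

Shut down

Variable cost is VC = 246q - 54q^2 + 3q^3, so AVC = VC/q = 246 - 54q + 3q^2 and MC = dTC/dq = 246 - 108q + 9q^2.
AVC is minimized where dAVC/dq = -54 + 6q = 0, at q = 9; min AVC = 246 - 54·9 + 3·9^2 = $3.
With P < min AVC ($2 < $3), every unit sold adds to the loss.
The firm minimizes its loss by shutting down and losing only its fixed cost of $158.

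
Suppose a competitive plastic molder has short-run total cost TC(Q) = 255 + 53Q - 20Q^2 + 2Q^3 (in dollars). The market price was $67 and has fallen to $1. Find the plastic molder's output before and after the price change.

AVC = 53 - 20Q + 2Q^2, minimized at Q = 5 where min AVC = $3. MC = 53 - 40Q + 6Q^2.
At P = $67 ≥ min AVC, set P = MC on the rising branch: Q = 7.
At P = $1 < min AVC = $3, price no longer covers variable cost at any output, so the firm shuts down: Q = 0.

Output falls from 7 to 0 (the firm shuts down)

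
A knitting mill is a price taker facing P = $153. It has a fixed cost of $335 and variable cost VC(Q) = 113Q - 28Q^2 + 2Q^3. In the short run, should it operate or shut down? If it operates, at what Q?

Strip out fixed cost: VC = 113Q - 28Q^2 + 2Q^3. Then AVC = 113 - 28Q + 2Q^2 and MC = 113 - 56Q + 6Q^2.
AVC hits its minimum where MC = AVC, at Q = 7, giving min AVC = 113 - 28·7 + 2·7^2 = $15.
Since P = $153 ≥ min AVC = $15, price covers variable cost and the firm should produce.
P = MC gives -40 - 56Q + 6Q^2 = 0, with roots -2/3 and 10. Take the larger (rising MC): Q* = 10.
Check: AVC at Q = 10 is $33 ≤ P, so revenue covers variable cost.
Profit = P·Q − TC = 153·10 − 665 = $865.

Produce at Q = 10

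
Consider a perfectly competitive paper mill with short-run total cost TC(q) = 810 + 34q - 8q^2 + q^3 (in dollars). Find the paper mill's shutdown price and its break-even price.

AVC = 34 - 8q + q^2; minimized at q = 4, giving min AVC = $18. That is the shutdown price.
ATC = 810/q + 34 - 8q + q^2. Setting dATC/dq = −810/q^2 − 8 + 2q = 0 gives q = 9 (since 2·9^3 − 8·9^2 = 810).
min ATC = 810/9 + 34 − 8·9 + 9^2 = $133. That is the break-even price.
Between these two prices the firm operates at a loss; above $133 it earns a profit.

Shutdown price = $18; break-even price = $133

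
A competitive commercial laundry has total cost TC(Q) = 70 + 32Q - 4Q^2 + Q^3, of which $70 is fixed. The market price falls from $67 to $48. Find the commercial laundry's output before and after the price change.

Output falls from 5 to 4

AVC = 32 - 4Q + Q^2, minimized at Q = 2 where min AVC = $28. MC = 32 - 8Q + 3Q^2.
At P = $67 ≥ min AVC, set P = MC on the rising branch: Q = 5.
At P = $48 ≥ min AVC, set P = MC: Q = 4. The firm stays open but cuts output.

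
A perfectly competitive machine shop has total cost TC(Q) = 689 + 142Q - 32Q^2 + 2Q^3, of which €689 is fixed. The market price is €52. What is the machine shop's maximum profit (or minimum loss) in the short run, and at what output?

AVC = 142 - 32Q + 2Q^2; min AVC = €14 at Q = 8. Since P = €52 ≥ min AVC, the firm produces.
MC = 142 - 64Q + 6Q^2. Setting P = MC and taking the root on the rising branch gives Q* = 9.
TR = 52·9 = 468. TC = 689 + 144 = 833. Profit = 468 − 833 = -€365.
Shutting down would mean losing the fixed cost of €689, so operating at a loss of €365 is better by €324.

Profit = -€365 at Q = 9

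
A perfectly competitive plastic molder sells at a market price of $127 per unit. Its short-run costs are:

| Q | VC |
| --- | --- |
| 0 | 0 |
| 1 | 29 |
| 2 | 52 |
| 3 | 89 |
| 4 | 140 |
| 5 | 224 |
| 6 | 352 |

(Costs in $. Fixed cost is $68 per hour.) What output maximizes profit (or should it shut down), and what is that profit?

Tabulate TR − TC: Q=0: -68; Q=1: 30; Q=2: 134; Q=3: 224; Q=4: 300; Q=5: 343; Q=6: 342.
Profit is maximized at Q = 5. AVC there is 224/5 = $44.80 ≤ P, so producing beats shutting down (which would give -$68).

Q = 5; profit = $343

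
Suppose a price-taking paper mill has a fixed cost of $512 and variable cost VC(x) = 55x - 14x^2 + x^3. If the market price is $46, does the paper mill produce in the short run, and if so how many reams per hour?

Produce at x = 9

Strip out fixed cost: VC = 55x - 14x^2 + x^3. Then AVC = 55 - 14x + x^2 and MC = 55 - 28x + 3x^2.
The AVC parabola has its vertex at x = 14/2 = 7, where AVC = 55 - 14·7 + 7^2 = $6.
Because $46 ≥ $6, revenue can cover variable cost; the firm operates.
Set P = MC: 46 = 55 - 28x + 3x^2 → 9 - 28x + 3x^2 = 0. The roots are x = 1/3 and x = 9; the profit-maximizing output is on the rising part of MC, so x* = 9.
Check: AVC at x = 9 is $10 ≤ P, so revenue covers variable cost.
Profit = P·x − TC = 46·9 − 602 = -$188, a loss, but smaller than the $512 fixed cost the firm would lose by shutting down.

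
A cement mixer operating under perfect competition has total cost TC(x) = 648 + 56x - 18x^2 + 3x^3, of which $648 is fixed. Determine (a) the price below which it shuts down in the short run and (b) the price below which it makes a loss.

AVC = 56 - 18x + 3x^2; minimized at x = 3, giving min AVC = $29. That is the shutdown price.
ATC = 648/x + 56 - 18x + 3x^2. Setting dATC/dx = −648/x^2 − 18 + 6x = 0 gives x = 6 (since 6·6^3 − 18·6^2 = 648).
min ATC = 648/6 + 56 − 18·6 + 3·6^2 = $164. That is the break-even price.
For $29 ≤ P < $164 the firm produces at a loss; below $29 it shuts down.

Shutdown price = $29; break-even price = $164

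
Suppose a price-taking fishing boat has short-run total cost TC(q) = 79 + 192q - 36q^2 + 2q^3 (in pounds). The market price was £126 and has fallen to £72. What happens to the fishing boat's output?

Output falls from 11 to 10

AVC = 192 - 36q + 2q^2, minimized at q = 9 where min AVC = £30. MC = 192 - 72q + 6q^2.
At P = £126 ≥ min AVC, set P = MC on the rising branch: q = 11.
At P = £72 ≥ min AVC, set P = MC: q = 10. The firm stays open but cuts output.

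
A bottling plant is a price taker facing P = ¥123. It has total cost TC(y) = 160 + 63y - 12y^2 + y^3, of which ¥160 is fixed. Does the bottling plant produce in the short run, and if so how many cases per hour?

Produce at y = 10

From TC, MC = TC'(y) = 63 - 24y + 3y^2 and AVC = VC/y = 63 - 12y + y^2.
The AVC parabola has its vertex at y = 12/2 = 6, where AVC = 63 - 12·6 + 6^2 = ¥27.
Since P = ¥123 ≥ min AVC = ¥27, price covers variable cost and the firm should produce.
Set P = MC: 123 = 63 - 24y + 3y^2 → -60 - 24y + 3y^2 = 0. The roots are y = -2 and y = 10; the profit-maximizing output is on the rising part of MC, so y* = 10.
Check: AVC at y = 10 is ¥43 ≤ P, so revenue covers variable cost.
Profit = P·y − TC = 123·10 − 590 = ¥640.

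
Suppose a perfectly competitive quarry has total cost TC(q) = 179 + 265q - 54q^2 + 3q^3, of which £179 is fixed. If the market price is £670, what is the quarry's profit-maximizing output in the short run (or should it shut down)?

Produce at q = 15

Strip out fixed cost: VC = 265q - 54q^2 + 3q^3. Then AVC = 265 - 54q + 3q^2 and MC = 265 - 108q + 9q^2.
AVC is minimized where dAVC/dq = -54 + 6q = 0, at q = 9; min AVC = 265 - 54·9 + 3·9^2 = £22.
Because £670 ≥ £22, revenue can cover variable cost; the firm operates.
Solving P = MC: -405 - 108q + 9q^2 = 0 ⇒ q = -3 or 15. On the upward-sloping branch, q* = 15.
Check: AVC at q = 15 is £130 ≤ P, so revenue covers variable cost.
Profit = P·q − TC = 670·15 − 2129 = £7921.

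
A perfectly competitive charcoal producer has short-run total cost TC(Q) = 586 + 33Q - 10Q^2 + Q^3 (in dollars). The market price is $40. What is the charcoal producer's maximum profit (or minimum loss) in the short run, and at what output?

AVC = 33 - 10Q + Q^2; min AVC = $8 at Q = 5. Since P = $40 ≥ min AVC, the firm produces.
With MC = 33 - 20Q + 3Q^2, P = MC on the upward-sloping part at Q* = 7.
TR = 40·7 = 280. TC = 586 + 84 = 670. Profit = 280 − 670 = -$390.
Shutting down would mean losing the fixed cost of $586, so operating at a loss of $390 is better by $196.

Profit = -$390 at Q = 7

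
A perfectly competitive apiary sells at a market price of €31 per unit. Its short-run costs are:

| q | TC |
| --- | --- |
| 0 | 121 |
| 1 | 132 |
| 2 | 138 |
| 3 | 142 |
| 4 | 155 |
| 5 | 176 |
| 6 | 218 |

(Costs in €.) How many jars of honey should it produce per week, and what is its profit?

q = 5; profit = -€21

Profit at each row (π = 31q − TC): q=0: -121; q=1: -101; q=2: -76; q=3: -49; q=4: -31; q=5: -21; q=6: -32.
Profit is maximized at q = 5. AVC there is 55/5 = €11 ≤ P, so producing beats shutting down (which would give -€121).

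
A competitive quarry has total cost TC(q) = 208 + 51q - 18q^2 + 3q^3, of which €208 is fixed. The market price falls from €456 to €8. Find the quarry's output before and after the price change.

AVC = 51 - 18q + 3q^2, minimized at q = 3 where min AVC = €24. MC = 51 - 36q + 9q^2.
At P = €456 ≥ min AVC, set P = MC on the rising branch: q = 9.
At P = €8 < min AVC = €24, price no longer covers variable cost at any output, so the firm shuts down: q = 0.

Output falls from 9 to 0 (the firm shuts down)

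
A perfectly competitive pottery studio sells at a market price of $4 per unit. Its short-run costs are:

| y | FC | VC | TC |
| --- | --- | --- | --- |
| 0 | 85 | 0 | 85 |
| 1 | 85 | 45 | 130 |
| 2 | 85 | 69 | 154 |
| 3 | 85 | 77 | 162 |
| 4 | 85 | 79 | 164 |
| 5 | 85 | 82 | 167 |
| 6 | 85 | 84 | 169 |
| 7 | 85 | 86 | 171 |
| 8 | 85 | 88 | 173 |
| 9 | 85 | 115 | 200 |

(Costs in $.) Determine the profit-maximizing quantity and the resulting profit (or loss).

Tabulate TR − TC: y=0: -85; y=1: -126; y=2: -146; y=3: -150; y=4: -148; y=5: -147; y=6: -145; y=7: -143; y=8: -141; y=9: -164.
Profit is highest at y = 0. Equivalently, the lowest AVC in the table is 88/8 ≈ $11 at y = 8, and P = $4 falls below it — price never covers variable cost, so the firm shuts down and loses only its fixed cost.

y = 0 (shut down); profit = -$85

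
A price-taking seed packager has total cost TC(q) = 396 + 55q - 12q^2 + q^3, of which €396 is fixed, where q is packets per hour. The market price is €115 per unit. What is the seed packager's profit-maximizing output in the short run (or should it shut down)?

From TC, MC = TC'(q) = 55 - 24q + 3q^2 and AVC = VC/q = 55 - 12q + q^2.
The AVC parabola has its vertex at q = 12/2 = 6, where AVC = 55 - 12·6 + 6^2 = €19.
P = €115 exceeds min AVC = €19, so the firm stays open.
P = MC gives -60 - 24q + 3q^2 = 0, with roots -2 and 10. Take the larger (rising MC): q* = 10.
Check: AVC at q = 10 is €35 ≤ P, so revenue covers variable cost.
Profit = P·q − TC = 115·10 − 746 = €404.

Produce at q = 10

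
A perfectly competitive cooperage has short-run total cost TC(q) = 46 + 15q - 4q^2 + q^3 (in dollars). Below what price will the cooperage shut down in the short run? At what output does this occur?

$11 per unit, at q = 2

The shutdown price is the minimum of AVC. VC = 15q - 4q^2 + q^3, so AVC = 15 - 4q + q^2.
dAVC/dq = -4 + 2q = 0 gives q = 2. min AVC = 15 - 4·2 + 2^2 = 11.
For P < $11 the firm produces nothing.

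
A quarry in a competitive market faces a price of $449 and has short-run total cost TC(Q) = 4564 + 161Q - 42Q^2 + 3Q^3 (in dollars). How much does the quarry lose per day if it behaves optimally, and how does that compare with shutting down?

Profit = -$244 at Q = 12

AVC = 161 - 42Q + 3Q^2 has its minimum $14 at Q = 7; price $449 clears that bar, so the firm operates.
With MC = 161 - 84Q + 9Q^2, P = MC on the upward-sloping part at Q* = 12.
TR = 449·12 = 5388. TC = 4564 + 1068 = 5632. Profit = 5388 − 5632 = -$244.
That loss of $244 beats the $4564 the firm would lose by shutting down; producing recovers $4320 of fixed cost.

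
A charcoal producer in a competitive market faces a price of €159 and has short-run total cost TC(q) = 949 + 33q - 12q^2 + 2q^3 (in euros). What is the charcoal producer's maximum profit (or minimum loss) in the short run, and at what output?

Profit = -€165 at q = 7

AVC = 33 - 12q + 2q^2; min AVC = €15 at q = 3. Since P = €159 ≥ min AVC, the firm produces.
With MC = 33 - 24q + 6q^2, P = MC on the upward-sloping part at q* = 7.
TR = 159·7 = 1113. TC = 949 + 329 = 1278. Profit = 1113 − 1278 = -€165.
By producing, the firm covers all variable cost plus €784 of fixed cost; shutting down would lose the full €949.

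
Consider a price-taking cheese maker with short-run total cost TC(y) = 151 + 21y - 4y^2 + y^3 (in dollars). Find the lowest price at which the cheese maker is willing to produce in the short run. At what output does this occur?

$17 per unit, at y = 2

Short-run supply begins at min AVC. From VC = 21y - 4y^2 + y^3, AVC = 21 - 4y + y^2.
dAVC/dy = -4 + 2y = 0 gives y = 2. min AVC = 21 - 4·2 + 2^2 = 17.
For P < $17 the firm produces nothing.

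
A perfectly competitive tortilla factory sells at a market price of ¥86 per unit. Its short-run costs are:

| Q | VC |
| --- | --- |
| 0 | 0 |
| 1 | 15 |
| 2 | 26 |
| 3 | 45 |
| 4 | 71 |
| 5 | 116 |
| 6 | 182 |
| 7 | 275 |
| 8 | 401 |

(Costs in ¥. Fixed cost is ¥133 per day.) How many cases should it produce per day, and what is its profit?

Tabulate TR − TC: Q=0: -133; Q=1: -62; Q=2: 13; Q=3: 80; Q=4: 140; Q=5: 181; Q=6: 201; Q=7: 194; Q=8: 154.
Profit is maximized at Q = 6. AVC there is 182/6 = ¥30.33 ≤ P, so producing beats shutting down (which would give -¥133).

Q = 6; profit = ¥201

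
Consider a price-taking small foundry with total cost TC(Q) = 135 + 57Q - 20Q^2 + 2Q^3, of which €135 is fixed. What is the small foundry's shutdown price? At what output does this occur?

The firm shuts down when price falls below the minimum of average variable cost. AVC = VC/Q = 57 - 20Q + 2Q^2.
At the minimum of AVC, MC = AVC. MC = 57 - 40Q + 6Q^2; setting MC = AVC gives 4Q^2 - 20Q = 0, so Q = 5. min AVC = 7.
For P < €7 the firm produces nothing.

€7 per unit, at Q = 5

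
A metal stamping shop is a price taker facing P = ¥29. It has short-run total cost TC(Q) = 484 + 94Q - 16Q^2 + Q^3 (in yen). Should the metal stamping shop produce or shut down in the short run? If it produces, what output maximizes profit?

Shut down

Strip out fixed cost: VC = 94Q - 16Q^2 + Q^3. Then AVC = 94 - 16Q + Q^2 and MC = 94 - 32Q + 3Q^2.
AVC is minimized where dAVC/dQ = -16 + 2Q = 0, at Q = 8; min AVC = 94 - 16·8 + 8^2 = ¥30.
With P < min AVC (¥29 < ¥30), every unit sold adds to the loss.
Best response: produce nothing and absorb the ¥484 fixed cost.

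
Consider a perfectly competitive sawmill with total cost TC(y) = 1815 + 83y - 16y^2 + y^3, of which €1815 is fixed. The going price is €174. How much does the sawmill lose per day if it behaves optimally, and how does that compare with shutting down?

Profit = -€125 at y = 13

AVC = 83 - 16y + y^2; min AVC = €19 at y = 8. Since P = €174 ≥ min AVC, the firm produces.
With MC = 83 - 32y + 3y^2, P = MC on the upward-sloping part at y* = 13.
TR = 174·13 = 2262. TC = 1815 + 572 = 2387. Profit = 2262 − 2387 = -€125.
That loss of €125 beats the €1815 the firm would lose by shutting down; producing recovers €1690 of fixed cost.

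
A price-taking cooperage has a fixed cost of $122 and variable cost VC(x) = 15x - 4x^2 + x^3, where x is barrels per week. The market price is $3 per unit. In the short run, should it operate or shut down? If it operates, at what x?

Shut down

Strip out fixed cost: VC = 15x - 4x^2 + x^3. Then AVC = 15 - 4x + x^2 and MC = 15 - 8x + 3x^2.
AVC is minimized where dAVC/dx = -4 + 2x = 0, at x = 2; min AVC = 15 - 4·2 + 2^2 = $11.
Since P = $3 < min AVC = $11, price fails to cover variable cost at any output.
Shutting down limits the loss to fixed cost, $122.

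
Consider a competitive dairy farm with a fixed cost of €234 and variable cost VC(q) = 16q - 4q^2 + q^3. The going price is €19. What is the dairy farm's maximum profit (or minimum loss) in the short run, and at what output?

Profit = -€216 at q = 3

AVC = 16 - 4q + q^2 has its minimum €12 at q = 2; price €19 clears that bar, so the firm operates.
MC = 16 - 8q + 3q^2. Setting P = MC and taking the root on the rising branch gives q* = 3.
TR = 19·3 = 57. TC = 234 + 39 = 273. Profit = 57 − 273 = -€216.
By producing, the firm covers all variable cost plus €18 of fixed cost; shutting down would lose the full €234.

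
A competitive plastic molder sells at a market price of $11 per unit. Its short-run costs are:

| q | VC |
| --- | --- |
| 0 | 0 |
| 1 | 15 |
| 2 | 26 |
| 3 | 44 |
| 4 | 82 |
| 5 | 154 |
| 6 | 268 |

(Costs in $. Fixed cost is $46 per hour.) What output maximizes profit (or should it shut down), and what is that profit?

Profit at each row (π = 11q − TC): q=0: -46; q=1: -50; q=2: -50; q=3: -57; q=4: -84; q=5: -145; q=6: -248.
Profit is highest at q = 0. Equivalently, the lowest AVC in the table is 26/2 ≈ $13 at q = 2, and P = $11 falls below it — price never covers variable cost, so the firm shuts down and loses only its fixed cost.

q = 0 (shut down); profit = -$46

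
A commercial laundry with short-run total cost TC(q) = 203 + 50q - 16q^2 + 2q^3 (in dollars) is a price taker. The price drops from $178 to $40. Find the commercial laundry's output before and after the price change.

MC = 50 - 32q + 6q^2; the shutdown threshold is min AVC = $18 (at q = 4).
At P = $178 ≥ min AVC, set P = MC on the rising branch: q = 8.
At P = $40 ≥ min AVC, set P = MC: q = 5. The firm stays open but cuts output.

Output falls from 8 to 5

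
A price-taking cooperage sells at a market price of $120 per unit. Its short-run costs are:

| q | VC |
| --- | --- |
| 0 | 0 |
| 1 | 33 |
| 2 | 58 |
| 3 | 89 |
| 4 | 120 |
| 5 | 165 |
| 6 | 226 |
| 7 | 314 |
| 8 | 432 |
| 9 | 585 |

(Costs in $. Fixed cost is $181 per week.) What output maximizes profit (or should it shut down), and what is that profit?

Compute π = P·q − TC at each output: q=0: -181; q=1: -94; q=2: 1; q=3: 90; q=4: 179; q=5: 254; q=6: 313; q=7: 345; q=8: 347; q=9: 314.
Profit is maximized at q = 8. AVC there is 432/8 = $54 ≤ P, so producing beats shutting down (which would give -$181).

q = 8; profit = $347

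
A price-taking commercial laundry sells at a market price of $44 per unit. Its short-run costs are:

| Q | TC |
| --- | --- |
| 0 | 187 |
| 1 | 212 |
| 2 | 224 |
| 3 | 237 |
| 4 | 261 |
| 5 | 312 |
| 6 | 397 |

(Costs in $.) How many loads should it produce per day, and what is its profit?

Tabulate TR − TC: Q=0: -187; Q=1: -168; Q=2: -136; Q=3: -105; Q=4: -85; Q=5: -92; Q=6: -133.
Profit is maximized at Q = 4. AVC there is 74/4 = $18.50 ≤ P, so producing beats shutting down (which would give -$187).

Q = 4; profit = -$85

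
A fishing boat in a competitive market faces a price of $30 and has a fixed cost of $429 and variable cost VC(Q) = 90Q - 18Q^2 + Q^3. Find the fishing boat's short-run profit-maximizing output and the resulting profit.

AVC = 90 - 18Q + Q^2; min AVC = $9 at Q = 9. Since P = $30 ≥ min AVC, the firm produces.
With MC = 90 - 36Q + 3Q^2, P = MC on the upward-sloping part at Q* = 10.
TR = 30·10 = 300. TC = 429 + 100 = 529. Profit = 300 − 529 = -$229.
Shutting down would mean losing the fixed cost of $429, so operating at a loss of $229 is better by $200.

Profit = -$229 at Q = 10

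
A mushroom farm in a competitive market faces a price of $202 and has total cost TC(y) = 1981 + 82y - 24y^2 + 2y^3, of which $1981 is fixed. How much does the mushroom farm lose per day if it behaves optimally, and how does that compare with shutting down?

AVC = 82 - 24y + 2y^2 has its minimum $10 at y = 6; price $202 clears that bar, so the firm operates.
With MC = 82 - 48y + 6y^2, P = MC on the upward-sloping part at y* = 10.
TR = 202·10 = 2020. TC = 1981 + 420 = 2401. Profit = 2020 − 2401 = -$381.
Shutting down would mean losing the fixed cost of $1981, so operating at a loss of $381 is better by $1600.

Profit = -$381 at y = 10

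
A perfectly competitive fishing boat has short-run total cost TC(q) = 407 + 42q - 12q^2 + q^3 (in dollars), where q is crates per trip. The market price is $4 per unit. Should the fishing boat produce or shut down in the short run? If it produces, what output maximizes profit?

Variable cost is VC = 42q - 12q^2 + q^3, so AVC = VC/q = 42 - 12q + q^2 and MC = dTC/dq = 42 - 24q + 3q^2.
AVC hits its minimum where MC = AVC, at q = 6, giving min AVC = 42 - 12·6 + 6^2 = $6.
P = $4 lies below min AVC = $6; no output level covers variable cost.
Shutting down limits the loss to fixed cost, $407.

Shut down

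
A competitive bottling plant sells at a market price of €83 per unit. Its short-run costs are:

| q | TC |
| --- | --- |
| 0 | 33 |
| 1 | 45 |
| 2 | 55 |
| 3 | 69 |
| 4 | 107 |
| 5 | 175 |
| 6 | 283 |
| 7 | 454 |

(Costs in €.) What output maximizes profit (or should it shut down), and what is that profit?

q = 5; profit = €240

Compute π = P·q − TC at each output: q=0: -33; q=1: 38; q=2: 111; q=3: 180; q=4: 225; q=5: 240; q=6: 215; q=7: 127.
Profit is maximized at q = 5. AVC there is 142/5 = €28.40 ≤ P, so producing beats shutting down (which would give -€33).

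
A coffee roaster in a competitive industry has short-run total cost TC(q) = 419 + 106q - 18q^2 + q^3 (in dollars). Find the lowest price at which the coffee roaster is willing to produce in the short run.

$25 per unit

The firm shuts down when price falls below the minimum of average variable cost. AVC = VC/q = 106 - 18q + q^2.
At the minimum of AVC, MC = AVC. MC = 106 - 36q + 3q^2; setting MC = AVC gives 2q^2 - 18q = 0, so q = 9. min AVC = 25.
So the shutdown price is $25.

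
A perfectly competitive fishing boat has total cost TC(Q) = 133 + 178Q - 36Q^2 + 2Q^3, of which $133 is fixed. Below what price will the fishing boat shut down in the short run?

$16 per unit

The shutdown price is the minimum of AVC. VC = 178Q - 36Q^2 + 2Q^3, so AVC = 178 - 36Q + 2Q^2.
At the minimum of AVC, MC = AVC. MC = 178 - 72Q + 6Q^2; setting MC = AVC gives 4Q^2 - 36Q = 0, so Q = 9. min AVC = 16.
The firm shuts down for any P below $16.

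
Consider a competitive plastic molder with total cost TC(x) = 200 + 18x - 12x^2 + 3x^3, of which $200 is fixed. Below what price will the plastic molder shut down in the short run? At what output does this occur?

The firm shuts down when price falls below the minimum of average variable cost. AVC = VC/x = 18 - 12x + 3x^2.
At the minimum of AVC, MC = AVC. MC = 18 - 24x + 9x^2; setting MC = AVC gives 6x^2 - 12x = 0, so x = 2. min AVC = 6.
The firm shuts down for any P below $6.

$6 per unit, at x = 2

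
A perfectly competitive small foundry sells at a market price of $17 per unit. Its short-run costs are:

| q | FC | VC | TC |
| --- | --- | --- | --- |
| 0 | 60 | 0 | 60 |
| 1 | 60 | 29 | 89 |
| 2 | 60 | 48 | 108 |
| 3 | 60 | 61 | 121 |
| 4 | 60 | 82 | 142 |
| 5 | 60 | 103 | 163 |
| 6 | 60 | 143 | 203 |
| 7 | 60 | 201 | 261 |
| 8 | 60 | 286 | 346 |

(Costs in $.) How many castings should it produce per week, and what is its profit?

Tabulate TR − TC: q=0: -60; q=1: -72; q=2: -74; q=3: -70; q=4: -74; q=5: -78; q=6: -101; q=7: -142; q=8: -210.
Profit is highest at q = 0. Equivalently, the lowest AVC in the table is 61/3 ≈ $20.33 at q = 3, and P = $17 falls below it — price never covers variable cost, so the firm shuts down and loses only its fixed cost.

q = 0 (shut down); profit = -$60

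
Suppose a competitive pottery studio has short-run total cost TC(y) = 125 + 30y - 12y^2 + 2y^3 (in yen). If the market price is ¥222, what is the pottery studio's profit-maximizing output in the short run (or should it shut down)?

Produce at y = 8

From TC, MC = TC'(y) = 30 - 24y + 6y^2 and AVC = VC/y = 30 - 12y + 2y^2.
AVC is minimized where dAVC/dy = -12 + 4y = 0, at y = 3; min AVC = 30 - 12·3 + 2·3^2 = ¥12.
P = ¥222 exceeds min AVC = ¥12, so the firm stays open.
Set P = MC: 222 = 30 - 24y + 6y^2 → -192 - 24y + 6y^2 = 0. The roots are y = -4 and y = 8; the profit-maximizing output is on the rising part of MC, so y* = 8.
Check: AVC at y = 8 is ¥62 ≤ P, so revenue covers variable cost.
Profit = P·y − TC = 222·8 − 621 = ¥1155.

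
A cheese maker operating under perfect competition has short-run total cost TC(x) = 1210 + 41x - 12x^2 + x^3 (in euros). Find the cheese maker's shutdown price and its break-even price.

AVC = 41 - 12x + x^2; minimized at x = 6, giving min AVC = €5. That is the shutdown price.
ATC = 1210/x + 41 - 12x + x^2. Setting dATC/dx = −1210/x^2 − 12 + 2x = 0 gives x = 11 (since 2·11^3 − 12·11^2 = 1210).
min ATC = 1210/11 + 41 − 12·11 + 11^2 = €140. That is the break-even price.
For €5 ≤ P < €140 the firm produces at a loss; below €5 it shuts down.

Shutdown price = €5; break-even price = €140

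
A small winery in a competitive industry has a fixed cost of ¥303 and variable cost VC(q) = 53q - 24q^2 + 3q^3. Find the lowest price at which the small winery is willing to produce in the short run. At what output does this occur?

Short-run supply begins at min AVC. From VC = 53q - 24q^2 + 3q^3, AVC = 53 - 24q + 3q^2.
dAVC/dq = -24 + 6q = 0 gives q = 4. min AVC = 53 - 24·4 + 3·4^2 = 5.
The firm shuts down for any P below ¥5.

¥5 per unit, at q = 4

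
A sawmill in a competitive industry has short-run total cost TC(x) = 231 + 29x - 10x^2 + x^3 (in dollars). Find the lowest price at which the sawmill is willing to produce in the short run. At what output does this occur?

The firm shuts down when price falls below the minimum of average variable cost. AVC = VC/x = 29 - 10x + x^2.
At the minimum of AVC, MC = AVC. MC = 29 - 20x + 3x^2; setting MC = AVC gives 2x^2 - 10x = 0, so x = 5. min AVC = 4.
So the shutdown price is $4.

$4 per unit, at x = 5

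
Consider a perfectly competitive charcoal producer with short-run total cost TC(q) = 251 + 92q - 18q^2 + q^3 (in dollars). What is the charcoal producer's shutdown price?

The firm shuts down when price falls below the minimum of average variable cost. AVC = VC/q = 92 - 18q + q^2.
dAVC/dq = -18 + 2q = 0 gives q = 9. min AVC = 92 - 18·9 + 9^2 = 11.
The firm shuts down for any P below $11.

$11 per unit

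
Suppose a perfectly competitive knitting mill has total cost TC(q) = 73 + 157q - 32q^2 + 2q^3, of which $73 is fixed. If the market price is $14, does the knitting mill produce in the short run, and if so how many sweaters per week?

From TC, MC = TC'(q) = 157 - 64q + 6q^2 and AVC = VC/q = 157 - 32q + 2q^2.
AVC is minimized where dAVC/dq = -32 + 4q = 0, at q = 8; min AVC = 157 - 32·8 + 2·8^2 = $29.
P = $14 lies below min AVC = $29; no output level covers variable cost.
Shutting down limits the loss to fixed cost, $73.

Shut down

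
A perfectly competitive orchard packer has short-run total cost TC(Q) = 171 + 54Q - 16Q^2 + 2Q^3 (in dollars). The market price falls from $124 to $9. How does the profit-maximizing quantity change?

Output falls from 7 to 0 (the firm shuts down)

MC = 54 - 32Q + 6Q^2; the shutdown threshold is min AVC = $22 (at Q = 4).
With P = $124 above the shutdown price, P = MC gives Q = 7.
At P = $9 < min AVC = $22, price no longer covers variable cost at any output, so the firm shuts down: Q = 0.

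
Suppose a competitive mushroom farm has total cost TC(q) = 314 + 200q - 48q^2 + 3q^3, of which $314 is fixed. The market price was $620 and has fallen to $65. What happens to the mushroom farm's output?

MC = 200 - 96q + 9q^2; the shutdown threshold is min AVC = $8 (at q = 8).
With P = $620 above the shutdown price, P = MC gives q = 14.
At P = $65 ≥ min AVC, set P = MC: q = 9. The firm stays open but cuts output.

Output falls from 14 to 9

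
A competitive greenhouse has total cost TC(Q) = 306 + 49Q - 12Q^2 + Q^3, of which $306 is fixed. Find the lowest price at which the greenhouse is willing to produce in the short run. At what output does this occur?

$13 per unit, at Q = 6

Short-run supply begins at min AVC. From VC = 49Q - 12Q^2 + Q^3, AVC = 49 - 12Q + Q^2.
dAVC/dQ = -12 + 2Q = 0 gives Q = 6. min AVC = 49 - 12·6 + 6^2 = 13.
For P < $13 the firm produces nothing.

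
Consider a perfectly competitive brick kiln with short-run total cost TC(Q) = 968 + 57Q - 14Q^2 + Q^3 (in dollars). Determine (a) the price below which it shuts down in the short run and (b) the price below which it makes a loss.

Shutdown price = $8; break-even price = $112

Shutdown price = min AVC. AVC = 57 - 14Q + Q^2, with vertex at Q = 7 and minimum $8.
ATC = 968/Q + 57 - 14Q + Q^2. Setting dATC/dQ = −968/Q^2 − 14 + 2Q = 0 gives Q = 11 (since 2·11^3 − 14·11^2 = 968).
min ATC = 968/11 + 57 − 14·11 + 11^2 = $112. That is the break-even price.
For $8 ≤ P < $112 the firm produces at a loss; below $8 it shuts down.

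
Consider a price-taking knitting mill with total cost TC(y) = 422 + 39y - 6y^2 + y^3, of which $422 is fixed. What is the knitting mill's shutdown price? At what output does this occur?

$30 per unit, at y = 3

Short-run supply begins at min AVC. From VC = 39y - 6y^2 + y^3, AVC = 39 - 6y + y^2.
At the minimum of AVC, MC = AVC. MC = 39 - 12y + 3y^2; setting MC = AVC gives 2y^2 - 6y = 0, so y = 3. min AVC = 30.
The firm shuts down for any P below $30.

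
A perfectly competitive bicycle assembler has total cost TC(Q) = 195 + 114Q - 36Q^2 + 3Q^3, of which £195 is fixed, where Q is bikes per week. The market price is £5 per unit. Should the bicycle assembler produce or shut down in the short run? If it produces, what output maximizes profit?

Strip out fixed cost: VC = 114Q - 36Q^2 + 3Q^3. Then AVC = 114 - 36Q + 3Q^2 and MC = 114 - 72Q + 9Q^2.
AVC is minimized where dAVC/dQ = -36 + 6Q = 0, at Q = 6; min AVC = 114 - 36·6 + 3·6^2 = £6.
With P < min AVC (£5 < £6), every unit sold adds to the loss.
The firm minimizes its loss by shutting down and losing only its fixed cost of £195.

Shut down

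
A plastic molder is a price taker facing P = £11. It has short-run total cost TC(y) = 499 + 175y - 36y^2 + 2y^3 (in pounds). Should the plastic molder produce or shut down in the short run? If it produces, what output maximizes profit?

Shut down

Variable cost is VC = 175y - 36y^2 + 2y^3, so AVC = VC/y = 175 - 36y + 2y^2 and MC = dTC/dy = 175 - 72y + 6y^2.
AVC is minimized where dAVC/dy = -36 + 4y = 0, at y = 9; min AVC = 175 - 36·9 + 2·9^2 = £13.
Since P = £11 < min AVC = £13, price fails to cover variable cost at any output.
The firm minimizes its loss by shutting down and losing only its fixed cost of £499.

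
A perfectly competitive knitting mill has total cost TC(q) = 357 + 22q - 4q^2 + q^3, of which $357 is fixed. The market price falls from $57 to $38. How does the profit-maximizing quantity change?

AVC = 22 - 4q + q^2, minimized at q = 2 where min AVC = $18. MC = 22 - 8q + 3q^2.
At P = $57 ≥ min AVC, set P = MC on the rising branch: q = 5.
At P = $38 ≥ min AVC, set P = MC: q = 4. The firm stays open but cuts output.

Output falls from 5 to 4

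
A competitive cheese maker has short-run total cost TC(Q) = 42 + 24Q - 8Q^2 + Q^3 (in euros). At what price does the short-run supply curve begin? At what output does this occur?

€8 per unit, at Q = 4

The firm shuts down when price falls below the minimum of average variable cost. AVC = VC/Q = 24 - 8Q + Q^2.
At the minimum of AVC, MC = AVC. MC = 24 - 16Q + 3Q^2; setting MC = AVC gives 2Q^2 - 8Q = 0, so Q = 4. min AVC = 8.
The firm shuts down for any P below €8.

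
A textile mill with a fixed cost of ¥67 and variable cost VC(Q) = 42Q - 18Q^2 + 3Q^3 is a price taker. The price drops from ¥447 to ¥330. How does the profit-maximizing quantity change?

MC = 42 - 36Q + 9Q^2; the shutdown threshold is min AVC = ¥15 (at Q = 3).
At P = ¥447 ≥ min AVC, set P = MC on the rising branch: Q = 9.
At P = ¥330 ≥ min AVC, set P = MC: Q = 8. The firm stays open but cuts output.

Output falls from 9 to 8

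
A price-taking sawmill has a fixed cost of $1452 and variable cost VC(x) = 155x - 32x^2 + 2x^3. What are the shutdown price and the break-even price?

Shutdown price = $27; break-even price = $177

Shutdown price = min AVC. AVC = 155 - 32x + 2x^2, with vertex at x = 8 and minimum $27.
ATC = 1452/x + 155 - 32x + 2x^2. Setting dATC/dx = −1452/x^2 − 32 + 4x = 0 gives x = 11 (since 4·11^3 − 32·11^2 = 1452).
min ATC = 1452/11 + 155 − 32·11 + 2·11^2 = $177. That is the break-even price.
Between these two prices the firm operates at a loss; above $177 it earns a profit.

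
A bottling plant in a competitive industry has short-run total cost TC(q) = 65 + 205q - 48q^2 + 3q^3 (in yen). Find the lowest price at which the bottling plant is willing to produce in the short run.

¥13 per unit

The firm shuts down when price falls below the minimum of average variable cost. AVC = VC/q = 205 - 48q + 3q^2.
dAVC/dq = -48 + 6q = 0 gives q = 8. min AVC = 205 - 48·8 + 3·8^2 = 13.
The firm shuts down for any P below ¥13.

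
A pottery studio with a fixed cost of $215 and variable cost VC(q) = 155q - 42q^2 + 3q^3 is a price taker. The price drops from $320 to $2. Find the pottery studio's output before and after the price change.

Output falls from 11 to 0 (the firm shuts down)

MC = 155 - 84q + 9q^2; the shutdown threshold is min AVC = $8 (at q = 7).
With P = $320 above the shutdown price, P = MC gives q = 11.
At P = $2 < min AVC = $8, price no longer covers variable cost at any output, so the firm shuts down: q = 0.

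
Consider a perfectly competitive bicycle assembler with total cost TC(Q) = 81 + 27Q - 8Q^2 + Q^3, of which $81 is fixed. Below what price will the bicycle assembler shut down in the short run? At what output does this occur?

$11 per unit, at Q = 4

The shutdown price is the minimum of AVC. VC = 27Q - 8Q^2 + Q^3, so AVC = 27 - 8Q + Q^2.
dAVC/dQ = -8 + 2Q = 0 gives Q = 4. min AVC = 27 - 8·4 + 4^2 = 11.
For P < $11 the firm produces nothing.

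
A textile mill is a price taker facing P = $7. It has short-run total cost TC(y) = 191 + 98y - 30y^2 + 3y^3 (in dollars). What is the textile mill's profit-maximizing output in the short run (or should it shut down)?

Shut down

Variable cost is VC = 98y - 30y^2 + 3y^3, so AVC = VC/y = 98 - 30y + 3y^2 and MC = dTC/dy = 98 - 60y + 9y^2.
AVC is minimized where dAVC/dy = -30 + 6y = 0, at y = 5; min AVC = 98 - 30·5 + 3·5^2 = $23.
With P < min AVC ($7 < $23), every unit sold adds to the loss.
The firm minimizes its loss by shutting down and losing only its fixed cost of $191.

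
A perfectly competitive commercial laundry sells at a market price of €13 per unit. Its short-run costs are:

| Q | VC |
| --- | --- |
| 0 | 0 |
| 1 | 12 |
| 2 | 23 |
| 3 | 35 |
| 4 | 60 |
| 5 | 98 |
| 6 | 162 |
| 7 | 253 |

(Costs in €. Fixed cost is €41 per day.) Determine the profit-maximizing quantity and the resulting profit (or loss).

Q = 3; profit = -€37

Profit at each row (π = 13Q − TC): Q=0: -41; Q=1: -40; Q=2: -38; Q=3: -37; Q=4: -49; Q=5: -74; Q=6: -125; Q=7: -203.
Profit is maximized at Q = 3. AVC there is 35/3 = €11.67 ≤ P, so producing beats shutting down (which would give -€41).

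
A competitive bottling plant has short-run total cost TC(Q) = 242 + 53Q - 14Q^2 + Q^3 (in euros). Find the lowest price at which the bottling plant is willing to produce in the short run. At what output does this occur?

Short-run supply begins at min AVC. From VC = 53Q - 14Q^2 + Q^3, AVC = 53 - 14Q + Q^2.
dAVC/dQ = -14 + 2Q = 0 gives Q = 7. min AVC = 53 - 14·7 + 7^2 = 4.
So the shutdown price is €4.

€4 per unit, at Q = 7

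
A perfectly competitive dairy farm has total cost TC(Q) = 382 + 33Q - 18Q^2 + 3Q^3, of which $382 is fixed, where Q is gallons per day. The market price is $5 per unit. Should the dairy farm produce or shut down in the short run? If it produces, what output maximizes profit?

From TC, MC = TC'(Q) = 33 - 36Q + 9Q^2 and AVC = VC/Q = 33 - 18Q + 3Q^2.
The AVC parabola has its vertex at Q = 18/6 = 3, where AVC = 33 - 18·3 + 3·3^2 = $6.
Since P = $5 < min AVC = $6, price fails to cover variable cost at any output.
Shutting down limits the loss to fixed cost, $382.

Shut down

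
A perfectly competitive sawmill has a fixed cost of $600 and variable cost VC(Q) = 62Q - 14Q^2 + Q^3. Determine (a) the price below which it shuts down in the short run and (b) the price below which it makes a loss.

Shutdown price = $13; break-even price = $82

Shutdown price = min AVC. AVC = 62 - 14Q + Q^2, with vertex at Q = 7 and minimum $13.
ATC = 600/Q + 62 - 14Q + Q^2. Setting dATC/dQ = −600/Q^2 − 14 + 2Q = 0 gives Q = 10 (since 2·10^3 − 14·10^2 = 600).
min ATC = 600/10 + 62 − 14·10 + 10^2 = $82. That is the break-even price.
Between these two prices the firm operates at a loss; above $82 it earns a profit.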